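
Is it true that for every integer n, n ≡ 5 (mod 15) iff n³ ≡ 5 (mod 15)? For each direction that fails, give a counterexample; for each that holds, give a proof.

Both directions hold; the statement is true.

[⇐] Suppose n³ ≡ 5 (mod 15). The only residue r in {0, …, 14} with r³ ≡ 5 (mod 15) is r = 5, so n ≡ 5 (mod 15).

[⇒] Suppose n ≡ 5 (mod 15). Write n = 15j + 5. Then (15j + 5)³ = 3375j³ + 3375j² + 1125j + 125 = 15(225j³ + 225j² + 75j + 8) + 5, so n³ ≡ 5 (mod 15).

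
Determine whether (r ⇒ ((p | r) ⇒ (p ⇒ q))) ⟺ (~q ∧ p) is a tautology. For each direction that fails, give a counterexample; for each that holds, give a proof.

Forward direction. This fails. Under q = F, r = F, p = F, the left side is true but the right side is false.

Converse. This fails. Under q = F, r = T, p = T, the left side is false but the right side is true.

Neither implication holds.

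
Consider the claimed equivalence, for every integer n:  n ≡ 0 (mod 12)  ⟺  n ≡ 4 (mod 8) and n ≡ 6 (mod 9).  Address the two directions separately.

Only the converse holds.

(⇒) This fails: n = 0 gives 0 ≡ 0 (mod 12) but 0 ≡ 0 (mod 8), so the conjunction on the right does not hold.

(⇐) Conversely, if n ≡ 4 (mod 8) and n ≡ 6 (mod 9), then by the Chinese remainder theorem n ≡ 60 (mod 72). Since 60 ≡ 0 (mod 12) and 12 ∣ 72, we get n ≡ 0 (mod 12).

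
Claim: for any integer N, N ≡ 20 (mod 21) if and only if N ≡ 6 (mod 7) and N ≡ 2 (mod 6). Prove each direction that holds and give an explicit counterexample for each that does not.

[⇐] If N ≡ 6 (mod 7) and N ≡ 2 (mod 6), then by the Chinese remainder theorem N ≡ 20 (mod 42). Since 20 ≡ 20 (mod 21) and 21 ∣ 42, we get N ≡ 20 (mod 21).

[⇒] This fails: N = 41 gives 41 ≡ 20 (mod 21) but 41 ≡ 5 (mod 6), so the conjunction on the right does not hold.

Not equivalent: only (⇐) holds.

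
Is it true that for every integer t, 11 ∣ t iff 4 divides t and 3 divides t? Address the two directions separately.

Neither direction holds.

[⇒] This fails: take t = 11. Certainly 11 ∣ 11, but 4 ∤ 11.

[⇐] This fails: take t = 12. Both 4 ∣ 12 and 3 ∣ 12, yet 12 is not a multiple of 11 (since 12 = 1·11 + 1), so 11 ∤ 12.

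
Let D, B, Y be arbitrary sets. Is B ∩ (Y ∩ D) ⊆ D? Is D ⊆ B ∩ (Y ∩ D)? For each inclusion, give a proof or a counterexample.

(⟹) Let x ∈ B ∩ (Y ∩ D). Then x ∈ D ∩ B ∩ Y, from which x ∈ D.

(⟸) This inclusion fails. Take D = {1}, B = ∅, Y = ∅; then 1 ∈ D but 1 ∉ B ∩ (Y ∩ D).

Only the forward inclusion holds.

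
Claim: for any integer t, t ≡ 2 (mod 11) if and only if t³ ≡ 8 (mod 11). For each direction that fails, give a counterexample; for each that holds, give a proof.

[⇒] Suppose t ≡ 2 (mod 11). Write t = 11j + 2. Then (11j + 2)³ = 1331j³ + 726j² + 132j + 8 = 11(121j³ + 66j² + 12j) + 8, so t³ ≡ 8 (mod 11).

[⇐] Conversely, suppose t³ ≡ 8 (mod 11). The only residue r in {0, …, 10} with r³ ≡ 8 (mod 11) is r = 2, so t ≡ 2 (mod 11).

Both directions hold; the statement is true.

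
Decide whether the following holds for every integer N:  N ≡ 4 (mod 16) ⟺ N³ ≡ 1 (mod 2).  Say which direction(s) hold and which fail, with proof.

(⇒) fails and (⇐) fails.

(→) This fails: take N = 4. Then 4 ≡ 4 (mod 16), but 4³ = 64 ≡ 0 (mod 2), not 1.

(←) This fails: take N = 1. Then 1³ = 1 ≡ 1 (mod 2), yet 1 ≡ 1 (mod 16), not 4.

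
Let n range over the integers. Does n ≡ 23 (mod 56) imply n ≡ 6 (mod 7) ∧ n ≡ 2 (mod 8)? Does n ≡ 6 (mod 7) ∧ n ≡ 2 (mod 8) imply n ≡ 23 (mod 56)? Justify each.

(⇒) fails and (⇐) fails.

(→) This fails: n = 23 gives 23 ≡ 23 (mod 56) but 23 ≡ 2 (mod 7), so the conjunction on the right does not hold.

(←) This fails: n = 34 satisfies both congruences on the right (34 ≡ 6 mod 7 and 34 ≡ 2 mod 8) yet 34 ≡ 34 (mod 56), not 23.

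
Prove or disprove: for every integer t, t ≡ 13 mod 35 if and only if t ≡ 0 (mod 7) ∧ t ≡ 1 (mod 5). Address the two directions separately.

Neither direction holds.

Forward direction. This fails: t = 13 gives 13 ≡ 13 (mod 35) but 13 ≡ 6 (mod 7), so the conjunction on the right does not hold.

Converse. This fails: t = 21 satisfies both congruences on the right (21 ≡ 0 mod 7 and 21 ≡ 1 mod 5) yet 21 ≡ 21 (mod 35), not 13.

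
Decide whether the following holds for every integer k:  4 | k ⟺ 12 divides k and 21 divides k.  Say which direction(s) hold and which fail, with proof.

(⟹) This fails: take k = 4. Certainly 4 ∣ 4, but 12 ∤ 4.

(⟸) Suppose 12 ∣ k and 21 ∣ k. Any common multiple of 12 and 21 is a multiple of their lcm; here lcm(12, 21) = 12·21/gcd(12, 21) = 252/3 = 84, so 84 ∣ k. Since 4 ∣ 84, it follows that 4 ∣ k.

Only the reverse direction holds.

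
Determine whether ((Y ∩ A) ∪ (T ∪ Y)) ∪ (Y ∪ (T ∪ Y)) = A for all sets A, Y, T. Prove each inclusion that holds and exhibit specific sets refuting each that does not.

Both inclusions fail.

(⊆) This inclusion fails. Take A = ∅, Y = {1}, T = ∅; then 1 ∈ ((Y ∩ A) ∪ (T ∪ Y)) ∪ (Y ∪ (T ∪ Y)) but 1 ∉ A.

(⊇) This inclusion fails. Take A = {1}, Y = ∅, T = ∅; then 1 ∈ A but 1 ∉ ((Y ∩ A) ∪ (T ∪ Y)) ∪ (Y ∪ (T ∪ Y)).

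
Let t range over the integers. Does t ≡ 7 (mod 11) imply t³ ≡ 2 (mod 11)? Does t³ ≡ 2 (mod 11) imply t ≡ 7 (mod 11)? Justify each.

(←) Suppose t³ ≡ 2 (mod 11). The only residue r in {0, …, 10} with r³ ≡ 2 (mod 11) is r = 7, so t ≡ 7 (mod 11).

(→) Suppose t ≡ 7 (mod 11). Write t = 11j + 7. Then (11j + 7)³ = 1331j³ + 2541j² + 1617j + 343 = 11(121j³ + 231j² + 147j + 31) + 2, so t³ ≡ 2 (mod 11).

The biconditional holds.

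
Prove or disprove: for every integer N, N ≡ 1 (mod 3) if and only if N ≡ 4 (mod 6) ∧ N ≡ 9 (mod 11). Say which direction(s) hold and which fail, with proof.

Only the reverse direction holds.

Converse. If N ≡ 4 (mod 6) and N ≡ 9 (mod 11), then by the Chinese remainder theorem N ≡ 64 (mod 66). Since 64 ≡ 1 (mod 3) and 3 ∣ 66, we get N ≡ 1 (mod 3).

Forward direction. This fails: N = 1 gives 1 ≡ 1 (mod 3) but 1 ≡ 1 (mod 6), so the conjunction on the right does not hold.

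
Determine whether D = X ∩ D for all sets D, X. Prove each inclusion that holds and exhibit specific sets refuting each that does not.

The sets are not equal: only the reverse inclusion holds.

(⟸) Let x ∈ X ∩ D. Then x ∈ D ∩ X, from which x ∈ D.

(⟹) This inclusion fails. Take D = {1}, X = ∅; then 1 ∈ D but 1 ∉ X ∩ D.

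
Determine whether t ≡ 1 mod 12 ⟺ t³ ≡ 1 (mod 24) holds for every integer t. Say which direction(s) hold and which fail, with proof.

Forward direction. This fails: take t = 13. Then 13 ≡ 1 (mod 12), but 13³ = 2197 ≡ 13 (mod 24), not 1.

Converse. The residues r modulo 24 with r³ ≡ 1 (mod 24) are exactly {1}, and each is ≡ 1 (mod 12).

(⇒) fails; (⇐) holds.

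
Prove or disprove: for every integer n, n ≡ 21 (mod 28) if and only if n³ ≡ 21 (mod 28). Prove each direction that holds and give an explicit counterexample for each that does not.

(←) Suppose n³ ≡ 21 (mod 28). The only residue r in {0, …, 27} with r³ ≡ 21 (mod 28) is r = 21, so n ≡ 21 (mod 28).

(→) Suppose n ≡ 21 (mod 28). Write n = 28j + 21. Then (28j + 21)³ = 21952j³ + 49392j² + 37044j + 9261 = 28(784j³ + 1764j² + 1323j + 330) + 21, so n³ ≡ 21 (mod 28).

Both directions hold.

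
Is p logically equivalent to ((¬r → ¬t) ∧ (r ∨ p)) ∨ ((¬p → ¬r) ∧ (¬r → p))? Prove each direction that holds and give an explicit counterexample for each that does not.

Only the forward implication holds.

(→) Assume the antecedent. If p is true, the consequent reduces to true regardless of the other variables. If p is false, the antecedent cannot hold. Either way the consequent holds.

(←) This fails. Under p = F, r = T, t = F, the left side is false but the right side is true.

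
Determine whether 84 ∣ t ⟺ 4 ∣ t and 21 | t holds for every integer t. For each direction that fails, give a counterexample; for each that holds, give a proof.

Both implications hold.

(⟹) If 84 ∣ t, write t = 84q. Since 84 = 21·4, t = 4·(21q), so 4 ∣ t; and since 84 = 4·21, t = 21·(4q), so 21 ∣ t.

(⟸) Suppose 4 ∣ t and 21 ∣ t. Any common multiple of 4 and 21 is a multiple of their lcm; here gcd(4, 21) = 1, so lcm(4, 21) = 4·21 = 84, so 84 ∣ t.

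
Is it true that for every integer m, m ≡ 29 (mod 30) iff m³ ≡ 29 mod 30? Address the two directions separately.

(→) Suppose m ≡ 29 (mod 30). Write m = 30j + 29. Then (30j + 29)³ = 27000j³ + 78300j² + 75690j + 24389 = 30(900j³ + 2610j² + 2523j + 812) + 29, so m³ ≡ 29 (mod 30).

(←) Conversely, suppose m³ ≡ 29 (mod 30). The only residue r in {0, …, 29} with r³ ≡ 29 (mod 30) is r = 29, so m ≡ 29 (mod 30).

Equivalent; both directions hold.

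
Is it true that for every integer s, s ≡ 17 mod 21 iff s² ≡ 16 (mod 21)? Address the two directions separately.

Forward direction. Suppose s ≡ 17 mod 21. Write s = 21j + 17. Then (21j + 17)² = 441j² + 714j + 289 = 21(21j² + 34j + 13) + 16, so s² ≡ 16 (mod 21).

Converse. This fails: take s = 4. Then 4² = 16 ≡ 16 (mod 21), yet 4 ≡ 4 (mod 21), not 17.

Only the forward implication holds.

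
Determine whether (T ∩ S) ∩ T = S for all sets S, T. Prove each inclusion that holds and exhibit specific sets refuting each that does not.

(⊇) This inclusion fails. Take S = {1}, T = ∅; then 1 ∈ S but 1 ∉ (T ∩ S) ∩ T.

(⊆) Let x ∈ (T ∩ S) ∩ T. Then x ∈ S ∩ T, from which x ∈ S.

The sets are not equal: only the forward inclusion holds.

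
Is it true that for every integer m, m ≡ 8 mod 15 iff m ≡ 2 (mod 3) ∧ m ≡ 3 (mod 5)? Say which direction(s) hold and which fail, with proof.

Equivalent; both directions hold.

Forward direction. Suppose m ≡ 8 (mod 15); write m = 15j + 8. Since 3 ∣ 15, reducing mod 3 gives m ≡ 8 ≡ 2 (mod 3); since 5 ∣ 15, reducing mod 5 gives m ≡ 8 ≡ 3 (mod 5).

Converse. If m ≡ 2 (mod 3) and m ≡ 3 (mod 5), then by the Chinese remainder theorem m ≡ 8 (mod 15). This is exactly m ≡ 8 (mod 15).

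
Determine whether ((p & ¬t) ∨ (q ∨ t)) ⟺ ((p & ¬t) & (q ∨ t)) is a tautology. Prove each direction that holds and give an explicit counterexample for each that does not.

(←) Assume the antecedent. If p is true, (p & ¬t) ∨ (q ∨ t) reduces to true regardless of the other variables. If p is false, the antecedent cannot hold. Either way (p & ¬t) ∨ (q ∨ t) holds.

(→) This fails. Under p = T, t = F, q = F, the left side is true but the right side is false.

(⇒) fails; (⇐) holds.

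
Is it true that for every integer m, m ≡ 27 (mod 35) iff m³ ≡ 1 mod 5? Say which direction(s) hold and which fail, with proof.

Neither implication holds.

(→) This fails: take m = 27. Then 27 ≡ 27 (mod 35), but 27³ = 19683 ≡ 3 (mod 5), not 1.

(←) This fails: take m = 1. Then 1³ = 1 ≡ 1 (mod 5), yet 1 ≡ 1 (mod 35), not 27.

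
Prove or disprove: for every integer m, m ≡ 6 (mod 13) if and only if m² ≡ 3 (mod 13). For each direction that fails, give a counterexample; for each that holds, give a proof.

(⇒) This fails: take m = 6. Then 6 ≡ 6 (mod 13), but 6² = 36 ≡ 10 (mod 13), not 3.

(⇐) This fails: take m = 4. Then 4² = 16 ≡ 3 (mod 13), yet 4 ≡ 4 (mod 13), not 6.

Both directions fail.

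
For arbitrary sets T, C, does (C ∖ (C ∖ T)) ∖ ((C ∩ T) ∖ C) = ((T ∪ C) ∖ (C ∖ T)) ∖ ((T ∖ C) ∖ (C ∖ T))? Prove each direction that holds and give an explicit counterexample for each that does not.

(⟹) Let x ∈ (C ∖ (C ∖ T)) ∖ ((C ∩ T) ∖ C). Then x ∈ T ∩ C, from which x ∈ ((T ∪ C) ∖ (C ∖ T)) ∖ ((T ∖ C) ∖ (C ∖ T)).

(⟸) Let x ∈ ((T ∪ C) ∖ (C ∖ T)) ∖ ((T ∖ C) ∖ (C ∖ T)). Then x ∈ T ∩ C, from which x ∈ (C ∖ (C ∖ T)) ∖ ((C ∩ T) ∖ C).

The two sets are equal.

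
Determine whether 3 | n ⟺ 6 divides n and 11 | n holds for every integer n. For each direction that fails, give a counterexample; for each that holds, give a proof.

(⇒) fails; (⇐) holds.

(⇐) Suppose 6 ∣ n and 11 ∣ n. Any common multiple of 6 and 11 is a multiple of their lcm; here gcd(6, 11) = 1, so lcm(6, 11) = 6·11 = 66, so 66 ∣ n. Since 3 ∣ 66, it follows that 3 ∣ n.

(⇒) This fails: take n = 3. Certainly 3 ∣ 3, but 6 ∤ 3.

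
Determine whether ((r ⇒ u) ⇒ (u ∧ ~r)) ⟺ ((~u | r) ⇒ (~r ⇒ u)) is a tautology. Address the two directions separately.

The forward direction holds; the converse fails.

(⇒) Assume the antecedent. If r is true, (~u | r) ⇒ (~r ⇒ u) reduces to true regardless of the other variables. If r is false, the antecedent forces (r = F, u = T), and (~u | r) ⇒ (~r ⇒ u) holds there. Either way (~u | r) ⇒ (~r ⇒ u) holds.

(⇐) This fails. Under r = T, u = T, the left side is false but the right side is true.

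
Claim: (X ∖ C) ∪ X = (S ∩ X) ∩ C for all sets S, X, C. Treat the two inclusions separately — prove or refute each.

(⊆) This inclusion fails. Take S = ∅, X = {1}, C = ∅; then 1 ∈ (X ∖ C) ∪ X but 1 ∉ (S ∩ X) ∩ C.

(⊇) Let x ∈ (S ∩ X) ∩ C. Then x ∈ S ∩ X ∩ C, from which x ∈ (X ∖ C) ∪ X.

Only the reverse inclusion holds.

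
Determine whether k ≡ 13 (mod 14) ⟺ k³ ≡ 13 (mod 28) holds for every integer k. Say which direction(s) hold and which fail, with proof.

(→) This fails: take k = 27. Then 27 ≡ 13 (mod 14), but 27³ = 19683 ≡ 27 (mod 28), not 13.

(←) This fails: take k = 5. Then 5³ = 125 ≡ 13 (mod 28), yet 5 ≡ 5 (mod 14), not 13.

Neither direction holds.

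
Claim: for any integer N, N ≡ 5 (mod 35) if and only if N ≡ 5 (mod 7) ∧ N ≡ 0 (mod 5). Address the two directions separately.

Both implications hold.

[⇒] Suppose N ≡ 5 (mod 35); write N = 35j + 5. Since 7 ∣ 35, reducing mod 7 gives N ≡ 5 (mod 7); since 5 ∣ 35, reducing mod 5 gives N ≡ 5 ≡ 0 (mod 5).

[⇐] Conversely, if N ≡ 5 (mod 7) and N ≡ 0 (mod 5), then by the Chinese remainder theorem N ≡ 5 (mod 35). This is exactly N ≡ 5 (mod 35).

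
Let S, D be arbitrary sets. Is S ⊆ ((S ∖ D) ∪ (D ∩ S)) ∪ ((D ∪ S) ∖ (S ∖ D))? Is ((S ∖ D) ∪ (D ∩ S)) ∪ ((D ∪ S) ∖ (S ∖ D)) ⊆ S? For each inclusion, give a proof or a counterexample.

(⊆) holds; (⊇) fails.

(⟸) This inclusion fails. Take S = ∅, D = {1}; then 1 ∈ ((S ∖ D) ∪ (D ∩ S)) ∪ ((D ∪ S) ∖ (S ∖ D)) but 1 ∉ S.

(⟹) Let x ∈ S. Then either x ∈ S and x ∉ D; or x ∈ S ∩ D. In each case x ∈ ((S ∖ D) ∪ (D ∩ S)) ∪ ((D ∪ S) ∖ (S ∖ D)), so S ⊆ ((S ∖ D) ∪ (D ∩ S)) ∪ ((D ∪ S) ∖ (S ∖ D)).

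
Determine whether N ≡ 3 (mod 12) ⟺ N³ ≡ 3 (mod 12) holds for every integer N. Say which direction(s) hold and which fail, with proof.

(⇒) Suppose N ≡ 3 (mod 12). Write N = 12j + 3. Then (12j + 3)³ = 1728j³ + 1296j² + 324j + 27 = 12(144j³ + 108j² + 27j + 2) + 3, so N³ ≡ 3 (mod 12).

(⇐) Conversely, suppose N³ ≡ 3 (mod 12). The only residue r in {0, …, 11} with r³ ≡ 3 (mod 12) is r = 3, so N ≡ 3 (mod 12).

Both directions hold; the statement is true.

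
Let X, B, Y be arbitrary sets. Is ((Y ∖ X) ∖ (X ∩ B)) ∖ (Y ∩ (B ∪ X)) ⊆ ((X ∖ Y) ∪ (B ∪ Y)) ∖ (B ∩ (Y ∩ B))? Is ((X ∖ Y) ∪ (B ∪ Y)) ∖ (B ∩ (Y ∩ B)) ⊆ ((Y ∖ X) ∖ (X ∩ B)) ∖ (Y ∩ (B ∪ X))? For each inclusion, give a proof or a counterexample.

(⊇) This inclusion fails. Take X = {1}, B = ∅, Y = ∅; then 1 ∈ ((X ∖ Y) ∪ (B ∪ Y)) ∖ (B ∩ (Y ∩ B)) but 1 ∉ ((Y ∖ X) ∖ (X ∩ B)) ∖ (Y ∩ (B ∪ X)).

(⊆) Let x ∈ ((Y ∖ X) ∖ (X ∩ B)) ∖ (Y ∩ (B ∪ X)). Then x ∈ Y and x ∉ X, B, from which x ∈ ((X ∖ Y) ∪ (B ∪ Y)) ∖ (B ∩ (Y ∩ B)).

(⊆) holds; (⊇) fails.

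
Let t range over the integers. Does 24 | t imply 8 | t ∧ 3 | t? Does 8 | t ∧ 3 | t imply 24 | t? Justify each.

The biconditional holds.

(←) Suppose 8 ∣ t and 3 ∣ t. Any common multiple of 8 and 3 is a multiple of their lcm; here gcd(8, 3) = 1, so lcm(8, 3) = 8·3 = 24, so 24 ∣ t.

(→) If 24 ∣ t, write t = 24q. Since 24 = 3·8, t = 8·(3q), so 8 ∣ t; and since 24 = 8·3, t = 3·(8q), so 3 ∣ t.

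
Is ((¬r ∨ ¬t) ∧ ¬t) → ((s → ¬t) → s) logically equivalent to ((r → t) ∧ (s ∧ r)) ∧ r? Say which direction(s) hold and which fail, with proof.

Forward direction. This fails. Under t = T, s = F, r = F, the left side is true but the right side is false.

Converse. Assume the antecedent. If t is true, the consequent reduces to true regardless of the other variables. If t is false, the antecedent cannot hold. Either way the consequent holds.

The forward direction fails; the converse holds.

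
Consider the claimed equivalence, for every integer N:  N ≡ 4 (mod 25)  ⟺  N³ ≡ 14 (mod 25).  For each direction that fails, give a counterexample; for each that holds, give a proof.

Both implications hold.

(⇒) Suppose N ≡ 4 (mod 25). Write N = 25j + 4. Then (25j + 4)³ = 15625j³ + 7500j² + 1200j + 64 = 25(625j³ + 300j² + 48j + 2) + 14, so N³ ≡ 14 (mod 25).

(⇐) Conversely, suppose N³ ≡ 14 (mod 25). The only residue r in {0, …, 24} with r³ ≡ 14 (mod 25) is r = 4, so N ≡ 4 (mod 25).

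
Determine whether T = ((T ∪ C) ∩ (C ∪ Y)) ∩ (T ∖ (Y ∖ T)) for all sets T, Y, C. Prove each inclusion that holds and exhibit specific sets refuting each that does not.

(⊆) fails; (⊇) holds.

Forward inclusion. This inclusion fails. Take T = {1}, Y = ∅, C = ∅; then 1 ∈ T but 1 ∉ ((T ∪ C) ∩ (C ∪ Y)) ∩ (T ∖ (Y ∖ T)).

Reverse inclusion. Let x ∈ ((T ∪ C) ∩ (C ∪ Y)) ∩ (T ∖ (Y ∖ T)). Then either x ∈ T ∩ Y and x ∉ C; or x ∈ T ∩ C and x ∉ Y; or x ∈ T ∩ Y ∩ C. In each case x ∈ T, so ((T ∪ C) ∩ (C ∪ Y)) ∩ (T ∖ (Y ∖ T)) ⊆ T.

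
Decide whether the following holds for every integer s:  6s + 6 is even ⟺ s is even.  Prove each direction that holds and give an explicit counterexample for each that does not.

The forward direction fails; the converse holds.

Converse. Suppose s is even. Since 6 is even, 6s is even for every s, so 6s + 6 has the same parity as 6, which is even. Hence 6s + 6 is even.

Forward direction. This fails: take s = 5. Then 6s + 6 = 36, which is even, yet s = 5 is odd, not even.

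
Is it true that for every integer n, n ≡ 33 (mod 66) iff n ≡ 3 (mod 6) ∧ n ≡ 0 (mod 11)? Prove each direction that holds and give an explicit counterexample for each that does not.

(⟹) Suppose n ≡ 33 (mod 66); write n = 66j + 33. Since 6 ∣ 66, reducing mod 6 gives n ≡ 33 ≡ 3 (mod 6); since 11 ∣ 66, reducing mod 11 gives n ≡ 33 ≡ 0 (mod 11).

(⟸) Conversely, if n ≡ 3 (mod 6) and n ≡ 0 (mod 11), then by the Chinese remainder theorem n ≡ 33 (mod 66). This is exactly n ≡ 33 (mod 66).

Both directions hold.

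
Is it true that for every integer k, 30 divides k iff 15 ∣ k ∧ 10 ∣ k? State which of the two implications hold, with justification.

Both implications hold.

(→) If 30 ∣ k, write k = 30q. Since 30 = 2·15, k = 15·(2q), so 15 ∣ k; and since 30 = 3·10, k = 10·(3q), so 10 ∣ k.

(←) Suppose 15 ∣ k and 10 ∣ k. Any common multiple of 15 and 10 is a multiple of their lcm; here lcm(15, 10) = 15·10/gcd(15, 10) = 150/5 = 30, so 30 ∣ k.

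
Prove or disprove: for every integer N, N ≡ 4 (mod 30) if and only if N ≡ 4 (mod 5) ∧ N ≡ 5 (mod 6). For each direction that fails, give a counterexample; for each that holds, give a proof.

[⇒] This fails: N = 4 gives 4 ≡ 4 (mod 30) but 4 ≡ 4 (mod 6), so the conjunction on the right does not hold.

[⇐] This fails: N = 29 satisfies both congruences on the right (29 ≡ 4 mod 5 and 29 ≡ 5 mod 6) yet 29 ≡ 29 (mod 30), not 4.

Neither implication holds.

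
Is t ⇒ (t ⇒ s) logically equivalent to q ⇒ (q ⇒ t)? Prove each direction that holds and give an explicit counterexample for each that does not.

(→) This fails. Under t = F, s = F, q = T, the left side is true but the right side is false.

(←) This fails. Under t = T, s = F, q = F, the left side is false but the right side is true.

(⇒) fails and (⇐) fails.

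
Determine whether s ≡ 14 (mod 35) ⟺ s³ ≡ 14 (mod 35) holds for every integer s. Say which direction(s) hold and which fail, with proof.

Both implications hold.

(→) Suppose s ≡ 14 (mod 35). Write s = 35j + 14. Then (35j + 14)³ = 42875j³ + 51450j² + 20580j + 2744 = 35(1225j³ + 1470j² + 588j + 78) + 14, so s³ ≡ 14 (mod 35).

(←) Conversely, suppose s³ ≡ 14 (mod 35). The only residue r in {0, …, 34} with r³ ≡ 14 (mod 35) is r = 14, so s ≡ 14 (mod 35).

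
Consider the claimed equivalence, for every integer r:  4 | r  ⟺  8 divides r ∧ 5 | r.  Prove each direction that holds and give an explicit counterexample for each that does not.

[⇐] Suppose 8 ∣ r and 5 ∣ r. Any common multiple of 8 and 5 is a multiple of their lcm; here gcd(8, 5) = 1, so lcm(8, 5) = 8·5 = 40, so 40 ∣ r. Since 4 ∣ 40, it follows that 4 ∣ r.

[⇒] This fails: take r = 4. Certainly 4 ∣ 4, but 8 ∤ 4.

(⇒) fails; (⇐) holds.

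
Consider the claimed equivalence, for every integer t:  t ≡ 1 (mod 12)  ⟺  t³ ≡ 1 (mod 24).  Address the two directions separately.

(→) This fails: take t = 13. Then 13 ≡ 1 (mod 12), but 13³ = 2197 ≡ 13 (mod 24), not 1.

(←) Conversely, the residues r modulo 24 with r³ ≡ 1 (mod 24) are exactly {1}, and each is ≡ 1 (mod 12).

(⇒) fails; (⇐) holds.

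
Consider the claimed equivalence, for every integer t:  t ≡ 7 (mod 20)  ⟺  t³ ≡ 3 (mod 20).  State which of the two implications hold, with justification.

Both directions hold; the statement is true.

[⇒] Suppose t ≡ 7 (mod 20). Write t = 20j + 7. Then (20j + 7)³ = 8000j³ + 8400j² + 2940j + 343 = 20(400j³ + 420j² + 147j + 17) + 3, so t³ ≡ 3 (mod 20).

[⇐] Conversely, suppose t³ ≡ 3 (mod 20). The only residue r in {0, …, 19} with r³ ≡ 3 (mod 20) is r = 7, so t ≡ 7 (mod 20).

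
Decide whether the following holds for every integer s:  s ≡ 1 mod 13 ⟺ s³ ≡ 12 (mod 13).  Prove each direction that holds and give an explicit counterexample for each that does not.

(⇒) fails and (⇐) fails.

[⇒] This fails: take s = 1. Then 1 ≡ 1 (mod 13), but 1³ = 1 ≡ 1 (mod 13), not 12.

[⇐] This fails: take s = 4. Then 4³ = 64 ≡ 12 (mod 13), yet 4 ≡ 4 (mod 13), not 1.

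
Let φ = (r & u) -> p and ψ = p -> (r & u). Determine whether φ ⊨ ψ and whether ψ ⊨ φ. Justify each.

Neither implication holds.

(⇒) This fails. Under r = F, u = F, p = T, the left side is true but the right side is false.

(⇐) This fails. Under r = T, u = T, p = F, the left side is false but the right side is true.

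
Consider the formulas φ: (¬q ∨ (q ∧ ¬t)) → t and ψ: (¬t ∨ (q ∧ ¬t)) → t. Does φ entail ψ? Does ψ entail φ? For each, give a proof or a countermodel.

Both directions hold.

(⇒) Assume the antecedent. If q is true, the antecedent forces (q = T, t = T), and (¬t ∨ (q ∧ ¬t)) → t holds there. If q is false, the antecedent forces (q = F, t = T), and (¬t ∨ (q ∧ ¬t)) → t holds there. Either way (¬t ∨ (q ∧ ¬t)) → t holds.

(⇐) Assume the antecedent. If q is true, the antecedent forces (q = T, t = T), and (¬q ∨ (q ∧ ¬t)) → t holds there. If q is false, the antecedent forces (q = F, t = T), and (¬q ∨ (q ∧ ¬t)) → t holds there. Either way (¬q ∨ (q ∧ ¬t)) → t holds.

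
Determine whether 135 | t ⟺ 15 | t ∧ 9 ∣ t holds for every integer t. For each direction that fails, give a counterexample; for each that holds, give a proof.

(⇒) If 135 ∣ t, write t = 135q. Since 135 = 9·15, t = 15·(9q), so 15 ∣ t; and since 135 = 15·9, t = 9·(15q), so 9 ∣ t.

(⇐) This fails: take t = 45. Both 15 ∣ 45 and 9 ∣ 45, yet 45 is not a multiple of 135 (since 45 = 0·135 + 45), so 135 ∤ 45.

Only the forward implication holds.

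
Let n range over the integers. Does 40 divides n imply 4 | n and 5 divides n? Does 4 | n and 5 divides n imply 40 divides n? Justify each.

Only the forward implication holds.

(⟹) If 40 ∣ n, write n = 40q. Since 40 = 10·4, n = 4·(10q), so 4 ∣ n; and since 40 = 8·5, n = 5·(8q), so 5 ∣ n.

(⟸) This fails: take n = 20. Both 4 ∣ 20 and 5 ∣ 20, yet 20 is not a multiple of 40 (since 20 = 0·40 + 20), so 40 ∤ 20.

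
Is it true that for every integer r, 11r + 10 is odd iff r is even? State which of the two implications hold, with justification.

(⇒) fails and (⇐) fails.

(→) This fails: r = 1 gives 11r + 10 = 21, which is odd, but 1 is odd, not even.

(←) This also fails: r = 6 is even, but 11r + 10 = 76 is even, not odd.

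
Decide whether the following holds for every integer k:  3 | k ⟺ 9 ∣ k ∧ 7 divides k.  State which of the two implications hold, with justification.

(⇒) fails; (⇐) holds.

Forward direction. This fails: take k = 3. Certainly 3 ∣ 3, but 9 ∤ 3.

Converse. Suppose 9 ∣ k and 7 ∣ k. Any common multiple of 9 and 7 is a multiple of their lcm; here gcd(9, 7) = 1, so lcm(9, 7) = 9·7 = 63, so 63 ∣ k. Since 3 ∣ 63, it follows that 3 ∣ k.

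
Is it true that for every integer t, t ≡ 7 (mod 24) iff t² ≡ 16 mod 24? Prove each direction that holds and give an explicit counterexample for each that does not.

(⇒) fails and (⇐) fails.

Forward direction. This fails: take t = 7. Then 7 ≡ 7 (mod 24), but 7² = 49 ≡ 1 (mod 24), not 16.

Converse. This fails: take t = 4. Then 4² = 16 ≡ 16 (mod 24), yet 4 ≡ 4 (mod 24), not 7.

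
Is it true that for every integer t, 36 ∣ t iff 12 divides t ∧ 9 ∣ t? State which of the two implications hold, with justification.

[⇒] If 36 ∣ t, write t = 36q. Since 36 = 3·12, t = 12·(3q), so 12 ∣ t; and since 36 = 4·9, t = 9·(4q), so 9 ∣ t.

[⇐] Suppose 12 ∣ t and 9 ∣ t. Any common multiple of 12 and 9 is a multiple of their lcm; here lcm(12, 9) = 12·9/gcd(12, 9) = 108/3 = 36, so 36 ∣ t.

Both directions hold; the statement is true.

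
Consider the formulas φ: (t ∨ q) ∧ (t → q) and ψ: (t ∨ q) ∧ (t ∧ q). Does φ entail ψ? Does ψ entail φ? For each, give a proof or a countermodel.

Not equivalent: only (⇐) holds.

Forward direction. This fails. Under q = T, t = F, the left side is true but the right side is false.

Converse. Assume the antecedent. If q is true, (t ∨ q) ∧ (t → q) reduces to true regardless of the other variables. If q is false, the antecedent cannot hold. Either way (t ∨ q) ∧ (t → q) holds.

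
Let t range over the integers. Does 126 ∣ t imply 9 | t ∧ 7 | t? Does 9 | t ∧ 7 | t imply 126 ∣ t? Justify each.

The forward direction holds; the converse fails.

[⇒] If 126 ∣ t, write t = 126q. Since 126 = 14·9, t = 9·(14q), so 9 ∣ t; and since 126 = 18·7, t = 7·(18q), so 7 ∣ t.

[⇐] This fails: take t = 63. Both 9 ∣ 63 and 7 ∣ 63, yet 63 is not a multiple of 126 (since 63 = 0·126 + 63), so 126 ∤ 63.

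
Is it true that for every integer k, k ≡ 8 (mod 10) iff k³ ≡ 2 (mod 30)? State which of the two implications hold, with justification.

Only the converse holds.

Converse. The residues r modulo 30 with r³ ≡ 2 (mod 30) are exactly {8}, and each is ≡ 8 (mod 10).

Forward direction. This fails: take k = 18. Then 18 ≡ 8 (mod 10), but 18³ = 5832 ≡ 12 (mod 30), not 2.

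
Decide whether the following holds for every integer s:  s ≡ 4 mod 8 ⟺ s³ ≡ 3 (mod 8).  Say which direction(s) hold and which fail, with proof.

[⇒] This fails: take s = 4. Then 4 ≡ 4 (mod 8), but 4³ = 64 ≡ 0 (mod 8), not 3.

[⇐] This fails: take s = 3. Then 3³ = 27 ≡ 3 (mod 8), yet 3 ≡ 3 (mod 8), not 4.

Neither implication holds.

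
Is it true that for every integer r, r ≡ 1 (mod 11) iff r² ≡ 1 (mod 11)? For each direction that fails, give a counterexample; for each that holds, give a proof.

(→) Suppose r ≡ 1 (mod 11). Write r = 11j + 1. Then (11j + 1)² = 121j² + 22j + 1 = 11(11j² + 2j) + 1, so r² ≡ 1 (mod 11).

(←) This fails: take r = 10. Then 10² = 100 ≡ 1 (mod 11), yet 10 ≡ 10 (mod 11), not 1.

Not equivalent: only (⇒) holds.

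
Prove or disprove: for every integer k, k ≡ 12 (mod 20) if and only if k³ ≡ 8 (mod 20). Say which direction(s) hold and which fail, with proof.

(⟸) This fails: take k = 2. Then 2³ = 8 ≡ 8 (mod 20), yet 2 ≡ 2 (mod 20), not 12.

(⟹) Suppose k ≡ 12 (mod 20). Write k = 20j + 12. Then (20j + 12)³ = 8000j³ + 14400j² + 8640j + 1728 = 20(400j³ + 720j² + 432j + 86) + 8, so k³ ≡ 8 (mod 20).

(⇒) holds; (⇐) fails.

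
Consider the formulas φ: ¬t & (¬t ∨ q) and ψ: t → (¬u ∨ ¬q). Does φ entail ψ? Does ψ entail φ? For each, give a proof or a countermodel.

(⟹) Assume the antecedent. If q is true, the antecedent forces (q = T, t = F, u = F) or (q = T, t = F, u = T), and t → (¬u ∨ ¬q) holds there. If q is false, t → (¬u ∨ ¬q) reduces to true regardless of the other variables. Either way t → (¬u ∨ ¬q) holds.

(⟸) This fails. Under q = F, t = T, u = F, the left side is false but the right side is true.

Only the forward implication holds.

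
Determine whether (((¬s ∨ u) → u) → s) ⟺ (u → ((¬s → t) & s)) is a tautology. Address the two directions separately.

(⟹) Assume the antecedent. If s is true, u → ((¬s → t) & s) reduces to true regardless of the other variables. If s is false, the antecedent forces (s = F, t = F, u = F) or (s = F, t = T, u = F), and u → ((¬s → t) & s) holds there. Either way u → ((¬s → t) & s) holds.

(⟸) Assume the antecedent. If s is true, ((¬s ∨ u) → u) → s reduces to true regardless of the other variables. If s is false, the antecedent forces (s = F, t = F, u = F) or (s = F, t = T, u = F), and ((¬s ∨ u) → u) → s holds there. Either way ((¬s ∨ u) → u) → s holds.

Both directions hold; the statement is true.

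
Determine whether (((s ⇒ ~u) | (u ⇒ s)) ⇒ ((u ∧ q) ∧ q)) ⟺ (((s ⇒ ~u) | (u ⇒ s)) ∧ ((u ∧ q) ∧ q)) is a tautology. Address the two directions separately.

(⟸) Assume the antecedent. If s is true, the antecedent forces (s = T, u = T, q = T), and the consequent holds there. If s is false, the antecedent forces (s = F, u = T, q = T), and the consequent holds there. Either way the consequent holds.

(⟹) Assume the antecedent. If s is true, the antecedent forces (s = T, u = T, q = T), and the consequent holds there. If s is false, the antecedent forces (s = F, u = T, q = T), and the consequent holds there. Either way the consequent holds.

Equivalent; both directions hold.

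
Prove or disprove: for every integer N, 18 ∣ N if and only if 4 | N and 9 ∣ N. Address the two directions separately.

Forward direction. This fails: take N = 18. Certainly 18 ∣ 18, but 4 ∤ 18.

Converse. Suppose 4 ∣ N and 9 ∣ N. Any common multiple of 4 and 9 is a multiple of their lcm; here gcd(4, 9) = 1, so lcm(4, 9) = 4·9 = 36, so 36 ∣ N. Since 18 ∣ 36, it follows that 18 ∣ N.

The forward direction fails; the converse holds.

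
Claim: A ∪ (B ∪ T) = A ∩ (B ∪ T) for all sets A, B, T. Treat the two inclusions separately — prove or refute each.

(⊆) This inclusion fails. Take A = {1}, B = ∅, T = ∅; then 1 ∈ A ∪ (B ∪ T) but 1 ∉ A ∩ (B ∪ T).

(⊇) Let x ∈ A ∩ (B ∪ T). Then either x ∈ A ∩ B and x ∉ T; or x ∈ A ∩ T and x ∉ B; or x ∈ A ∩ B ∩ T. In each case x ∈ A ∪ (B ∪ T), so A ∩ (B ∪ T) ⊆ A ∪ (B ∪ T).

The sets are not equal: only the reverse inclusion holds.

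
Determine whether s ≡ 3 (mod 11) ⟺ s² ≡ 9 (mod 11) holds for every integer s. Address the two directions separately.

(⇒) holds; (⇐) fails.

(⟹) Suppose s ≡ 3 (mod 11). Write s = 11j + 3. Then (11j + 3)² = 121j² + 66j + 9 = 11(11j² + 6j) + 9, so s² ≡ 9 (mod 11).

(⟸) This fails: take s = 8. Then 8² = 64 ≡ 9 (mod 11), yet 8 ≡ 8 (mod 11), not 3.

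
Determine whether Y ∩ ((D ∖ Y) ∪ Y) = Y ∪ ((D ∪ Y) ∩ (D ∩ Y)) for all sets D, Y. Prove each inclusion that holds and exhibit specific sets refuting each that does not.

Both inclusions hold; the sets are equal.

(⊆) Let x ∈ Y ∩ ((D ∖ Y) ∪ Y). Then either x ∈ Y and x ∉ D; or x ∈ D ∩ Y. In each case x ∈ Y ∪ ((D ∪ Y) ∩ (D ∩ Y)), so Y ∩ ((D ∖ Y) ∪ Y) ⊆ Y ∪ ((D ∪ Y) ∩ (D ∩ Y)).

(⊇) Let x ∈ Y ∪ ((D ∪ Y) ∩ (D ∩ Y)). Then either x ∈ Y and x ∉ D; or x ∈ D ∩ Y. In each case x ∈ Y ∩ ((D ∖ Y) ∪ Y), so Y ∪ ((D ∪ Y) ∩ (D ∩ Y)) ⊆ Y ∩ ((D ∖ Y) ∪ Y).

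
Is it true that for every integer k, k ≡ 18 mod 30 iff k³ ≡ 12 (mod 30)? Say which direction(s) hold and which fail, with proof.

Both directions hold.

(⟸) Suppose k³ ≡ 12 (mod 30). The only residue r in {0, …, 29} with r³ ≡ 12 (mod 30) is r = 18, so k ≡ 18 (mod 30).

(⟹) Suppose k ≡ 18 mod 30. Write k = 30j + 18. Then (30j + 18)³ = 27000j³ + 48600j² + 29160j + 5832 = 30(900j³ + 1620j² + 972j + 194) + 12, so k³ ≡ 12 (mod 30).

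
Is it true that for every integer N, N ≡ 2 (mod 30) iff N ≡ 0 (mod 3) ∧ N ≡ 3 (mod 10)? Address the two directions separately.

Forward direction. This fails: N = 2 gives 2 ≡ 2 (mod 30) but 2 ≡ 2 (mod 3), so the conjunction on the right does not hold.

Converse. This fails: N = 3 satisfies both congruences on the right (3 ≡ 0 mod 3 and 3 ≡ 3 mod 10) yet 3 ≡ 3 (mod 30), not 2.

Neither implication holds.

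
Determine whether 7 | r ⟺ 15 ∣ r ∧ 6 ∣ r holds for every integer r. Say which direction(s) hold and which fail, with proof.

Both directions fail.

(⇒) This fails: take r = 7. Certainly 7 ∣ 7, but 15 ∤ 7.

(⇐) This fails: take r = 30. Both 15 ∣ 30 and 6 ∣ 30, yet 30 is not a multiple of 7 (since 30 = 4·7 + 2), so 7 ∤ 30.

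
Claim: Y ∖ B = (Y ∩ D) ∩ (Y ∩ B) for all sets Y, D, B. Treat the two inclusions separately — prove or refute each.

(⊆) fails and (⊇) fails.

(⟹) This inclusion fails. Take Y = {1}, D = ∅, B = ∅; then 1 ∈ Y ∖ B but 1 ∉ (Y ∩ D) ∩ (Y ∩ B).

(⟸) This inclusion fails. Take Y = {1}, D = {1}, B = {1}; then 1 ∈ (Y ∩ D) ∩ (Y ∩ B) but 1 ∉ Y ∖ B.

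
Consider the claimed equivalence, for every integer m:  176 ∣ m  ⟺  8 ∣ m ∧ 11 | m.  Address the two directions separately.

Only the forward implication holds.

(⇐) This fails: take m = 88. Both 8 ∣ 88 and 11 ∣ 88, yet 88 is not a multiple of 176 (since 88 = 0·176 + 88), so 176 ∤ 88.

(⇒) If 176 ∣ m, write m = 176q. Since 176 = 22·8, m = 8·(22q), so 8 ∣ m; and since 176 = 16·11, m = 11·(16q), so 11 ∣ m.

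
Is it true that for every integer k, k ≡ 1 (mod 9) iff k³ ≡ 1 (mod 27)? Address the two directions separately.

The biconditional holds.

(⇒) Suppose k ≡ 1 (mod 9). Working modulo 27, k ∈ {1, 10, 19}; for each such r, r³ ≡ 1 (mod 27).

(⇐) Conversely, the residues r modulo 27 with r³ ≡ 1 (mod 27) are exactly {1, 10, 19}, and each is ≡ 1 (mod 9).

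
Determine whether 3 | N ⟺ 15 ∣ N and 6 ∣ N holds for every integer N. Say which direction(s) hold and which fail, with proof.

[⇒] This fails: take N = 3. Certainly 3 ∣ 3, but 15 ∤ 3.

[⇐] Suppose 15 ∣ N and 6 ∣ N. Any common multiple of 15 and 6 is a multiple of their lcm; here lcm(15, 6) = 15·6/gcd(15, 6) = 90/3 = 30, so 30 ∣ N. Since 3 ∣ 30, it follows that 3 ∣ N.

(⇒) fails; (⇐) holds.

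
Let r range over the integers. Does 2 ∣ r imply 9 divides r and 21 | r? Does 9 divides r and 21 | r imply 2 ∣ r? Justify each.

[⇒] This fails: take r = 2. Certainly 2 ∣ 2, but 9 ∤ 2.

[⇐] This fails: take r = 63. Both 9 ∣ 63 and 21 ∣ 63, yet 63 is not a multiple of 2 (since 63 = 31·2 + 1), so 2 ∤ 63.

Neither direction holds.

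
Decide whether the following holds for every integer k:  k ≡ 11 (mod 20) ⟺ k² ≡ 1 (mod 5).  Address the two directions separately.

[⇒] Suppose k ≡ 11 (mod 20). Then k² ≡ 11² = 121 (mod 20), and since 5 ∣ 20, also k² ≡ 1 (mod 5).

[⇐] This fails: take k = 1. Then 1² = 1 ≡ 1 (mod 5), yet 1 ≡ 1 (mod 20), not 11.

Only the forward direction holds.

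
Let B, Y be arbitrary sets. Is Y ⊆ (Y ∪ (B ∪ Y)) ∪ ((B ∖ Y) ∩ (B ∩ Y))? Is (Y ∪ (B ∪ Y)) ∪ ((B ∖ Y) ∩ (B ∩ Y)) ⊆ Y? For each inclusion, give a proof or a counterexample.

The sets are not equal: only the forward inclusion holds.

(⟹) Let x ∈ Y. Then either x ∈ Y and x ∉ B; or x ∈ B ∩ Y. In each case x ∈ (Y ∪ (B ∪ Y)) ∪ ((B ∖ Y) ∩ (B ∩ Y)), so Y ⊆ (Y ∪ (B ∪ Y)) ∪ ((B ∖ Y) ∩ (B ∩ Y)).

(⟸) This inclusion fails. Take B = {1}, Y = ∅; then 1 ∈ (Y ∪ (B ∪ Y)) ∪ ((B ∖ Y) ∩ (B ∩ Y)) but 1 ∉ Y.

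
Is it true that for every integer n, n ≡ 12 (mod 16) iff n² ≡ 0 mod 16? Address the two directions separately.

[⇒] Suppose n ≡ 12 (mod 16). Write n = 16j + 12. Then (16j + 12)² = 256j² + 384j + 144 = 16(16j² + 24j + 9) + 0, so n² ≡ 0 (mod 16).

[⇐] This fails: take n = 0. Then 0² = 0 ≡ 0 (mod 16), yet 0 ≡ 0 (mod 16), not 12.

Only the forward implication holds.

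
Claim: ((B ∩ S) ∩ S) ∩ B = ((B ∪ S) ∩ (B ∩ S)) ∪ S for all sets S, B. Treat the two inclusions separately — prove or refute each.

The sets are not equal: only the forward inclusion holds.

(⟸) This inclusion fails. Take S = {1}, B = ∅; then 1 ∈ ((B ∪ S) ∩ (B ∩ S)) ∪ S but 1 ∉ ((B ∩ S) ∩ S) ∩ B.

(⟹) Let x ∈ ((B ∩ S) ∩ S) ∩ B. Then x ∈ S ∩ B, from which x ∈ ((B ∪ S) ∩ (B ∩ S)) ∪ S.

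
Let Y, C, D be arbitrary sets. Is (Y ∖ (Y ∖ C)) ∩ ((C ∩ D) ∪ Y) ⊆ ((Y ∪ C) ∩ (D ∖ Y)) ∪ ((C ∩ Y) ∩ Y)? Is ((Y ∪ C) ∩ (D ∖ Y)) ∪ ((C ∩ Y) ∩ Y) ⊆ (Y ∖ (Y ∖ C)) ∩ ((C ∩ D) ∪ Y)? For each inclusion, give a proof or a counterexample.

Forward inclusion. Let x ∈ (Y ∖ (Y ∖ C)) ∩ ((C ∩ D) ∪ Y). Then either x ∈ Y ∩ C and x ∉ D; or x ∈ Y ∩ C ∩ D. In each case x ∈ ((Y ∪ C) ∩ (D ∖ Y)) ∪ ((C ∩ Y) ∩ Y), so (Y ∖ (Y ∖ C)) ∩ ((C ∩ D) ∪ Y) ⊆ ((Y ∪ C) ∩ (D ∖ Y)) ∪ ((C ∩ Y) ∩ Y).

Reverse inclusion. This inclusion fails. Take Y = ∅, C = {1}, D = {1}; then 1 ∈ ((Y ∪ C) ∩ (D ∖ Y)) ∪ ((C ∩ Y) ∩ Y) but 1 ∉ (Y ∖ (Y ∖ C)) ∩ ((C ∩ D) ∪ Y).

The sets are not equal: only the forward inclusion holds.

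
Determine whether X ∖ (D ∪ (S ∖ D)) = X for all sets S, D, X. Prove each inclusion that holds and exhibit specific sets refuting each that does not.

Forward inclusion. Let x ∈ X ∖ (D ∪ (S ∖ D)). Then x ∈ X and x ∉ S, D, from which x ∈ X.

Reverse inclusion. This inclusion fails. Take S = {1}, D = ∅, X = {1}; then 1 ∈ X but 1 ∉ X ∖ (D ∪ (S ∖ D)).

(⊆) holds; (⊇) fails.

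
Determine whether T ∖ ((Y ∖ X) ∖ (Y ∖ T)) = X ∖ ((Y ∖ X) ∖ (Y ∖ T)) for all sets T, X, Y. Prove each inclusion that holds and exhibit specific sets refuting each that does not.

Both inclusions fail.

(⊆) This inclusion fails. Take T = {1}, X = ∅, Y = ∅; then 1 ∈ T ∖ ((Y ∖ X) ∖ (Y ∖ T)) but 1 ∉ X ∖ ((Y ∖ X) ∖ (Y ∖ T)).

(⊇) This inclusion fails. Take T = ∅, X = {1}, Y = ∅; then 1 ∈ X ∖ ((Y ∖ X) ∖ (Y ∖ T)) but 1 ∉ T ∖ ((Y ∖ X) ∖ (Y ∖ T)).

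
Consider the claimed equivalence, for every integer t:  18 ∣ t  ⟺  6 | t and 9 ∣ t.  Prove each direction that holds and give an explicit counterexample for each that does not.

Converse. Suppose 6 ∣ t and 9 ∣ t. Any common multiple of 6 and 9 is a multiple of their lcm; here lcm(6, 9) = 6·9/gcd(6, 9) = 54/3 = 18, so 18 ∣ t.

Forward direction. If 18 ∣ t, write t = 18q. Since 18 = 3·6, t = 6·(3q), so 6 ∣ t; and since 18 = 2·9, t = 9·(2q), so 9 ∣ t.

Both directions hold; the statement is true.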